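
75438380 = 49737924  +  25700456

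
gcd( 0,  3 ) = 3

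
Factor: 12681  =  3^2*1409^1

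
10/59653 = 10/59653 = 0.00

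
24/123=8/41=0.20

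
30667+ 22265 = 52932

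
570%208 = 154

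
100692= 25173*4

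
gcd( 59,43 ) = 1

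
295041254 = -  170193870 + 465235124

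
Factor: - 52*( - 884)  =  2^4*13^2*17^1  =  45968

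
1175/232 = 1175/232 =5.06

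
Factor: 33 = 3^1*11^1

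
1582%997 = 585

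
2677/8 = 2677/8 = 334.62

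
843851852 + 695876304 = 1539728156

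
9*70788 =637092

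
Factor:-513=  - 3^3*19^1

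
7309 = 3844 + 3465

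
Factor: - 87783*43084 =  - 3782042772=- 2^2 *3^1* 29^1*1009^1* 10771^1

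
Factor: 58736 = 2^4 *3671^1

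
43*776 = 33368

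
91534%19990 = 11574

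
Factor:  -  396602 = -2^1*198301^1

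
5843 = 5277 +566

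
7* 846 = 5922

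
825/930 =55/62  =  0.89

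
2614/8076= 1307/4038 = 0.32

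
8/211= 8/211=0.04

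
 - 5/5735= -1/1147=- 0.00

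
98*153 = 14994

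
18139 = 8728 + 9411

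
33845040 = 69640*486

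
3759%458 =95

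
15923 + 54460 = 70383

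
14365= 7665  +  6700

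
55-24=31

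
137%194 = 137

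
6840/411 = 16 + 88/137 = 16.64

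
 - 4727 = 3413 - 8140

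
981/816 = 1 + 55/272 = 1.20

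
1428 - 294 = 1134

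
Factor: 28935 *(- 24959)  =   - 722188665=- 3^2*5^1*11^1*643^1*  2269^1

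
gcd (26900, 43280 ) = 20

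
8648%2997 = 2654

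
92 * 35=3220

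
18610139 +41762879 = 60373018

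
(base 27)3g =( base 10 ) 97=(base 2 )1100001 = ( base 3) 10121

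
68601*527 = 36152727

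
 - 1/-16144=1/16144 = 0.00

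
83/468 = 83/468= 0.18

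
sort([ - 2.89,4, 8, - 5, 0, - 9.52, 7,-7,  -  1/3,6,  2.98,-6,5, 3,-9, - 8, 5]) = [ - 9.52,-9,-8,  -  7, - 6 , - 5,  -  2.89,-1/3,0,2.98,3,  4,5, 5, 6, 7,8 ]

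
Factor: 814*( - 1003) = - 2^1* 11^1*17^1*37^1*59^1 =- 816442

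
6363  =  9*707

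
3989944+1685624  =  5675568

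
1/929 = 1/929 = 0.00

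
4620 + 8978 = 13598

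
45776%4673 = 3719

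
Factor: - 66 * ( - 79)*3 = 15642 = 2^1*3^2 *11^1*79^1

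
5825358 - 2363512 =3461846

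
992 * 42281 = 41942752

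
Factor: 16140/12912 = 5/4 = 2^( - 2)*5^1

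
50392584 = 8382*6012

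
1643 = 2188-545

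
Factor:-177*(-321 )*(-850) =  - 2^1*3^2*5^2*17^1*59^1 * 107^1 = -  48294450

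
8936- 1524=7412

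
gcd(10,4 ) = 2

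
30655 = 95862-65207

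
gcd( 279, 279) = 279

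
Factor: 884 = 2^2*13^1*17^1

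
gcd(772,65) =1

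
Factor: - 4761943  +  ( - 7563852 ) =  - 12325795 = - 5^1*2465159^1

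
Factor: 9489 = 3^1*3163^1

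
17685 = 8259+9426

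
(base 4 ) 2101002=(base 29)B12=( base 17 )1F20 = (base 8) 22102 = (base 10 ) 9282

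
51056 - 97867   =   - 46811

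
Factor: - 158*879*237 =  - 2^1*3^2* 79^2*293^1 = - 32915034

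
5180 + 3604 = 8784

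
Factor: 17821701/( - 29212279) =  - 3^4*220021^1*29212279^( - 1)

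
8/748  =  2/187= 0.01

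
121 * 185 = 22385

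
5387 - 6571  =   - 1184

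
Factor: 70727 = 107^1 * 661^1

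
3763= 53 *71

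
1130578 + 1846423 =2977001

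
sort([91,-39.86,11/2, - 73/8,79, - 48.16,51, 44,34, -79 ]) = [ - 79,-48.16, - 39.86 , - 73/8,11/2,34,44, 51,79, 91] 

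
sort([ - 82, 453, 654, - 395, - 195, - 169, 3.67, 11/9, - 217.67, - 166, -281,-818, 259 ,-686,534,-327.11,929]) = [ - 818,  -  686,  -  395, - 327.11, - 281 , - 217.67, -195, - 169, - 166, - 82, 11/9,  3.67, 259, 453,  534,654, 929 ]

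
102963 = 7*14709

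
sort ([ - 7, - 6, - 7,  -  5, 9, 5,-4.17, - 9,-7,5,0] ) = [-9, -7, - 7,-7, - 6, - 5,-4.17, 0, 5,5,9]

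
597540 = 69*8660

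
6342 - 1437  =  4905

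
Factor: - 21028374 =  -2^1 * 3^2 *1168243^1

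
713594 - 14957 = 698637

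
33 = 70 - 37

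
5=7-2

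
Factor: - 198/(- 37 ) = 2^1*3^2*  11^1*37^(-1)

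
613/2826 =613/2826 = 0.22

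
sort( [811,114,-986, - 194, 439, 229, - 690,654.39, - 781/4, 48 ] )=[ - 986, - 690,-781/4,  -  194, 48, 114, 229,439, 654.39,811]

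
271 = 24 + 247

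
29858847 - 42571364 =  - 12712517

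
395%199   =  196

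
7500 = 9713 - 2213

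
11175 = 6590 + 4585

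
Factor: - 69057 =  - 3^2*7673^1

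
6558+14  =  6572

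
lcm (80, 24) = 240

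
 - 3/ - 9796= 3/9796 = 0.00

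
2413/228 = 127/12 =10.58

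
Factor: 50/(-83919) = - 2^1*3^ ( - 1 )*5^2*11^(- 1)*2543^( - 1)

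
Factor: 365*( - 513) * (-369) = 69093405 = 3^5 * 5^1*19^1 * 41^1* 73^1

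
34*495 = 16830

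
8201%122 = 27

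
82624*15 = 1239360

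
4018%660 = 58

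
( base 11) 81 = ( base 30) 2T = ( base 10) 89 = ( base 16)59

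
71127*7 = 497889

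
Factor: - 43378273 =-19^1*2283067^1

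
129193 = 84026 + 45167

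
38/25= 1 + 13/25 = 1.52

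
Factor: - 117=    - 3^2* 13^1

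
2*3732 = 7464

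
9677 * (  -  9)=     -  87093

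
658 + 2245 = 2903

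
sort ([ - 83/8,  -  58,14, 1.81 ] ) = [ - 58, - 83/8, 1.81,  14]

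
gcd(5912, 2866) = 2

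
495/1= 495 = 495.00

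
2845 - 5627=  - 2782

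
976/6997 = 976/6997  =  0.14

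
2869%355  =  29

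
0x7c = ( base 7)235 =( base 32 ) 3s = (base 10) 124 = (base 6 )324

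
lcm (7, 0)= 0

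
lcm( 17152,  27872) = 222976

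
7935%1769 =859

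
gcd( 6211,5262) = 1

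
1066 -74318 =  - 73252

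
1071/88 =12 + 15/88  =  12.17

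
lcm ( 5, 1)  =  5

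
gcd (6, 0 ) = 6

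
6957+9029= 15986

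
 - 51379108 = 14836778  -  66215886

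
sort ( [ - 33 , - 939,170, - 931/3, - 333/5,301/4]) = [ - 939,  -  931/3,  -  333/5 , -33 , 301/4, 170]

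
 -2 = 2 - 4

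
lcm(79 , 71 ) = 5609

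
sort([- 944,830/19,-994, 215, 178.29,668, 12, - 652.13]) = [-994 ,-944 ,  -  652.13, 12, 830/19,  178.29,215,668] 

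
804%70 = 34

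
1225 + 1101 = 2326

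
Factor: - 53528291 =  - 17^2*23^1*8053^1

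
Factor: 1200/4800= 2^( - 2 ) = 1/4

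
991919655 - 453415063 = 538504592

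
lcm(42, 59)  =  2478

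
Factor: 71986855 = 5^1*157^1 *91703^1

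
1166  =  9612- 8446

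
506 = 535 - 29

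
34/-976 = -1+471/488 = - 0.03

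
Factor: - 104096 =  - 2^5* 3253^1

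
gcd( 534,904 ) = 2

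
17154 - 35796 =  - 18642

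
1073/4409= 1073/4409 = 0.24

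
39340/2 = 19670 = 19670.00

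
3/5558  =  3/5558 = 0.00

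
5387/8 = 5387/8 = 673.38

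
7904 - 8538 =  - 634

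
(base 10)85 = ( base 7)151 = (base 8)125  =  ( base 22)3J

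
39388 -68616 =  - 29228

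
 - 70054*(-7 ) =490378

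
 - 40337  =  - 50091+9754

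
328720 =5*65744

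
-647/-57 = 11 + 20/57 = 11.35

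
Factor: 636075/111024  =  275/48  =  2^(  -  4)*3^( - 1)*5^2 * 11^1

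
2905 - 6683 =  - 3778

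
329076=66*4986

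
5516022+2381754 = 7897776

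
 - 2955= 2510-5465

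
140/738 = 70/369 = 0.19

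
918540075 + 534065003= 1452605078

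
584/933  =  584/933=0.63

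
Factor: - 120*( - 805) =2^3*3^1*5^2 * 7^1*23^1= 96600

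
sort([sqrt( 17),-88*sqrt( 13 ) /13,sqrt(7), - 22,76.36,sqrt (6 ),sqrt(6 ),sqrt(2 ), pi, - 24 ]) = [ - 88*sqrt( 13)/13, - 24, - 22, sqrt( 2),sqrt(6 ) , sqrt( 6 ),  sqrt( 7) , pi, sqrt (17 ),76.36]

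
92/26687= 92/26687 = 0.00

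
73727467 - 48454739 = 25272728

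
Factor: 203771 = 203771^1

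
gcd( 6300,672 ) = 84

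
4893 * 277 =1355361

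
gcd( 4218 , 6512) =74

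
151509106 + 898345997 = 1049855103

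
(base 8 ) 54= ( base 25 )1j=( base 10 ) 44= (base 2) 101100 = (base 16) 2c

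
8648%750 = 398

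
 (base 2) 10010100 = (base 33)4g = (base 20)78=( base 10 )148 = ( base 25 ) 5N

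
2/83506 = 1/41753 = 0.00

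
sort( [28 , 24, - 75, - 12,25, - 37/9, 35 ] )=[ - 75, - 12,-37/9,24,25 , 28, 35]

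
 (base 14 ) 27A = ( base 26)J6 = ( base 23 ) lh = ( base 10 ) 500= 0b111110100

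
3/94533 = 1/31511 = 0.00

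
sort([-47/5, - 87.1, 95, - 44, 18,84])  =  [ - 87.1, - 44  , - 47/5,18,84,95]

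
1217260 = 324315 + 892945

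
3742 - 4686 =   -  944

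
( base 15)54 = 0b1001111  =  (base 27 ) 2p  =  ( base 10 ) 79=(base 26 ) 31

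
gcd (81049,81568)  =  1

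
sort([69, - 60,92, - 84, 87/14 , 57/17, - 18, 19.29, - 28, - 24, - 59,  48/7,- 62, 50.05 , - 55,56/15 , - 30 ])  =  [ - 84,- 62,-60, - 59, - 55, - 30, - 28,- 24,-18, 57/17, 56/15,  87/14,48/7,  19.29,50.05, 69 , 92] 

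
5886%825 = 111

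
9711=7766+1945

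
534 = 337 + 197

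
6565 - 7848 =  - 1283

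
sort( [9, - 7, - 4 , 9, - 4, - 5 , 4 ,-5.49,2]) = [ - 7, - 5.49, - 5,-4, - 4,2,4 , 9,9]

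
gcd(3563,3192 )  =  7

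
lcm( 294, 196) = 588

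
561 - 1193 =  - 632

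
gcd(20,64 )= 4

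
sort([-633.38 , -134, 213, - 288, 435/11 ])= [ - 633.38,-288, - 134, 435/11, 213 ]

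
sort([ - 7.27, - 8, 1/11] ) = [ - 8, - 7.27 , 1/11]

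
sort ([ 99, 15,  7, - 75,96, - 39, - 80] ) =[ - 80, - 75, - 39, 7, 15,96,  99] 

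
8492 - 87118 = -78626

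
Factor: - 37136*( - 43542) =2^5*  3^2*11^1 * 41^1* 59^1*211^1 = 1616975712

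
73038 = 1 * 73038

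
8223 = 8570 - 347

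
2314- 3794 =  - 1480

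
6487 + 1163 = 7650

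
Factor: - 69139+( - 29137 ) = - 98276 = -2^2 * 79^1 * 311^1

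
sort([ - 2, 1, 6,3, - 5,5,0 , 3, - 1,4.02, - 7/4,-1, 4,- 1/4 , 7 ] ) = [ - 5, - 2, - 7/4, - 1,  -  1, - 1/4, 0,1,3,3,4,4.02, 5,6,7]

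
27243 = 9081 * 3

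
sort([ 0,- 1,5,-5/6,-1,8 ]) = [ - 1, - 1, - 5/6, 0,5, 8 ] 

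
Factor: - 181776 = - 2^4*3^1*7^1 * 541^1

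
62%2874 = 62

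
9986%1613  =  308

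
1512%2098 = 1512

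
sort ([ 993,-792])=[ - 792 , 993] 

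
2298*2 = 4596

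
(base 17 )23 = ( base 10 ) 37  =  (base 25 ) 1C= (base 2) 100101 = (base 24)1D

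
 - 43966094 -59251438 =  - 103217532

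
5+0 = 5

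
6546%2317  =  1912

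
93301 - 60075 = 33226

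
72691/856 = 72691/856= 84.92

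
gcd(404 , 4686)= 2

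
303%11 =6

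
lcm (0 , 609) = 0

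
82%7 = 5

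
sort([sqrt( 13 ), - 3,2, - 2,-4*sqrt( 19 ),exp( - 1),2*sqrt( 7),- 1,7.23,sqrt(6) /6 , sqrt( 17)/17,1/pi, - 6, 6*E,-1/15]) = [ - 4*sqrt( 19),- 6, - 3, -2,-1, - 1/15, sqrt( 17)/17, 1/pi, exp(-1),  sqrt( 6)/6,2,  sqrt( 13 ), 2*sqrt( 7) , 7.23, 6*E ] 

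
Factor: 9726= 2^1*3^1*1621^1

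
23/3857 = 23/3857 = 0.01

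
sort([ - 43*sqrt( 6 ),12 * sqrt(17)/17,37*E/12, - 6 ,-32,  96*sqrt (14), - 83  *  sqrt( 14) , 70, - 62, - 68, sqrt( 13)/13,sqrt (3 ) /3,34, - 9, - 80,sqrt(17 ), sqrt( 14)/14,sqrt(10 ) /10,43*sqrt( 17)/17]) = [ - 83 * sqrt( 14),  -  43 * sqrt( 6 ), -80 , - 68, - 62, - 32, - 9,-6,sqrt( 14 )/14,  sqrt (13)/13,sqrt(10 ) /10,sqrt (3 )/3,12 * sqrt( 17)/17,sqrt(17), 37*E/12,  43*sqrt(17)/17 , 34,70,96*sqrt (14)]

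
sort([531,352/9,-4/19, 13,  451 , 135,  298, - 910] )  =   [-910, - 4/19,13,  352/9, 135, 298,451,531 ]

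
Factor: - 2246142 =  - 2^1 *3^1*17^1*19^2 *61^1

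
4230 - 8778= -4548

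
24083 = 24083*1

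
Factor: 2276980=2^2* 5^1*17^1 * 37^1*181^1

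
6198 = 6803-605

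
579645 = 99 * 5855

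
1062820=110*9662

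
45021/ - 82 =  - 45021/82 = - 549.04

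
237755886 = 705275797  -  467519911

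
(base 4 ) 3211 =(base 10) 229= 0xe5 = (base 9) 274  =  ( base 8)345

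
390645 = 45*8681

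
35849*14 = 501886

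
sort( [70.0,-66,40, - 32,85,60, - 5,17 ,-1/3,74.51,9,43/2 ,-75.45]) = [ - 75.45, - 66, - 32,-5, - 1/3,9,17,43/2, 40,  60 , 70.0, 74.51,85 ]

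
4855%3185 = 1670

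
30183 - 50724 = - 20541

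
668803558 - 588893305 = 79910253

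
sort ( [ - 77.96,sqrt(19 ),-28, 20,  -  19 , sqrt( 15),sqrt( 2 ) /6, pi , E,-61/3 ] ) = [ - 77.96, - 28, - 61/3,  -  19, sqrt( 2 )/6 , E, pi, sqrt(15 ), sqrt ( 19 ),20 ] 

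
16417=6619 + 9798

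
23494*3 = 70482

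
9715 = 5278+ 4437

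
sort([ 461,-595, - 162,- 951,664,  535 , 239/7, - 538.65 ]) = [ - 951, - 595 ,-538.65,-162,239/7, 461,535,664 ]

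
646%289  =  68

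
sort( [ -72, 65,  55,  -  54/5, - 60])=[  -  72, - 60, - 54/5,55 , 65] 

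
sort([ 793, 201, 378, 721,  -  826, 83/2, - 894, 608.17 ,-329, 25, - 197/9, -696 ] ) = [ - 894, - 826,  -  696, - 329, - 197/9 , 25 , 83/2, 201, 378, 608.17,721, 793]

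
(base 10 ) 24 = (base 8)30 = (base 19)15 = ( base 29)O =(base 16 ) 18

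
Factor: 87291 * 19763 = 1725132033 = 3^3*53^1 * 61^1*19763^1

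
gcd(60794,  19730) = 2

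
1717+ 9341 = 11058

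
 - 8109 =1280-9389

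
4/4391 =4/4391 = 0.00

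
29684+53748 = 83432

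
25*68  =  1700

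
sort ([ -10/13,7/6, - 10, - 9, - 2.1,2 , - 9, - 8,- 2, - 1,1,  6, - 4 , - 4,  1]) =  [- 10, - 9, -9, - 8, - 4, - 4, - 2.1, - 2,-1,  -  10/13,1,  1,7/6,2,6] 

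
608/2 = 304 = 304.00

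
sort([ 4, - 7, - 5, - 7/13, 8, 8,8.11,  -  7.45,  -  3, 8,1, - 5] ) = [ - 7.45, - 7, - 5, - 5,  -  3, - 7/13 , 1,4, 8, 8, 8,8.11] 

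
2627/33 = 79+20/33 = 79.61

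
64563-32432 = 32131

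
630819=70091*9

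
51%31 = 20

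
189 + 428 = 617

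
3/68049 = 1/22683 = 0.00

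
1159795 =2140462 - 980667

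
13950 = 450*31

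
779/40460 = 779/40460= 0.02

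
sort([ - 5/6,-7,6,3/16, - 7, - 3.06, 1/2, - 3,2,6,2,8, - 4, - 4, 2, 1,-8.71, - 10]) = [ - 10, - 8.71, - 7, - 7 , - 4, - 4,-3.06,- 3, - 5/6,  3/16, 1/2, 1,2, 2  ,  2,6, 6, 8]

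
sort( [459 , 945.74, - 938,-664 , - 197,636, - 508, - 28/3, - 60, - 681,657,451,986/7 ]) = [ - 938, - 681, - 664, - 508, - 197 , - 60, - 28/3 , 986/7,451,459,636, 657,945.74 ]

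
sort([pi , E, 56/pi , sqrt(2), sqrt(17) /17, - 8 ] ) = [ - 8, sqrt( 17 ) /17, sqrt(2), E, pi, 56/pi ]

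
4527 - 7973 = -3446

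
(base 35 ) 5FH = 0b1101000001011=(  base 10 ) 6667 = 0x1a0b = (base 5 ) 203132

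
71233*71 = 5057543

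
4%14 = 4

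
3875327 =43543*89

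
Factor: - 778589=- 7^1*111227^1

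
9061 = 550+8511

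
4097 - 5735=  -1638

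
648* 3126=2025648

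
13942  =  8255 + 5687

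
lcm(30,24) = 120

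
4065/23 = 4065/23 = 176.74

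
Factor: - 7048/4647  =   - 2^3 * 3^( - 1 )*881^1*1549^( - 1)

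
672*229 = 153888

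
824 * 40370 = 33264880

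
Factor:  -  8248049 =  - 8248049^1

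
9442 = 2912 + 6530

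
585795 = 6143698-5557903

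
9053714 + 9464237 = 18517951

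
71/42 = 71/42 = 1.69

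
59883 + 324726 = 384609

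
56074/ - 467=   -121 + 433/467=-120.07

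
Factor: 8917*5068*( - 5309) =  - 239920909004 = - 2^2*7^1*37^1*181^1 * 241^1*5309^1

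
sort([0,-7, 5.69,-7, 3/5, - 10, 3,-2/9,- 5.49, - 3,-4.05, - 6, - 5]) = [- 10,- 7,- 7 ,- 6, - 5.49,-5, - 4.05,- 3, - 2/9, 0,3/5,3,5.69]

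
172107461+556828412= 728935873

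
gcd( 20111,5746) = 2873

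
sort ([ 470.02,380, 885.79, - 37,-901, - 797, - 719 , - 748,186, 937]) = [ - 901, - 797, - 748, - 719, - 37,186,380,470.02 , 885.79,937 ] 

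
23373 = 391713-368340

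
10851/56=193 + 43/56 = 193.77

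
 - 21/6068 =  - 21/6068 = -0.00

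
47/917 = 47/917 = 0.05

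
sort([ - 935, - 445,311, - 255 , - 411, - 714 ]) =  [ - 935, - 714, - 445, - 411, - 255,311]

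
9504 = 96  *99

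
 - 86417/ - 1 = 86417/1 =86417.00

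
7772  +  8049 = 15821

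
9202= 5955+3247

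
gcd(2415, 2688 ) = 21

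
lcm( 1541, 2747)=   63181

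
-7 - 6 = -13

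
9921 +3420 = 13341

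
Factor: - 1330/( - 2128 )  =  5/8 = 2^( - 3 )*5^1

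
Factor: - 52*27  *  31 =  - 43524=-2^2*3^3*13^1*31^1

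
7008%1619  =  532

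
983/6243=983/6243 = 0.16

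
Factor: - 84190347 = -3^4*1039387^1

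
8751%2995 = 2761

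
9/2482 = 9/2482 = 0.00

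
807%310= 187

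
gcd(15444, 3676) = 4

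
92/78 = 46/39  =  1.18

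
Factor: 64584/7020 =46/5 = 2^1*5^( - 1) * 23^1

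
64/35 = 1 + 29/35 = 1.83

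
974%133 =43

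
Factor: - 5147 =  - 5147^1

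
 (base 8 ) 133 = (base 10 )91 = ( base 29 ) 34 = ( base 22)43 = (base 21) 47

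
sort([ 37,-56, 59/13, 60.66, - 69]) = [ - 69,  -  56, 59/13, 37,60.66]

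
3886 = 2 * 1943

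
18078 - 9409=8669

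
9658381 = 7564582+2093799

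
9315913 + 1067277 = 10383190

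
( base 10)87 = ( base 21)43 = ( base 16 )57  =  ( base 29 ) 30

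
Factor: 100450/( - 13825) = - 2^1* 7^1 *41^1 * 79^( - 1 ) = - 574/79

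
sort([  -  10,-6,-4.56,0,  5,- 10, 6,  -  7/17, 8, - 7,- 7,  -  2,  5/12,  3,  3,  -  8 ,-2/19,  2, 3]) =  [ - 10,-10,-8, - 7, - 7, - 6,-4.56, - 2,-7/17 , - 2/19, 0, 5/12,2,  3 , 3, 3 , 5,6, 8]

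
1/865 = 1/865 = 0.00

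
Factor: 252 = 2^2*3^2*7^1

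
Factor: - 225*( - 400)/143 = 90000/143 = 2^4 * 3^2*5^4*11^( - 1)*13^(-1)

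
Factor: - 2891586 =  -2^1*3^1 * 67^1*7193^1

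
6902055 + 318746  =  7220801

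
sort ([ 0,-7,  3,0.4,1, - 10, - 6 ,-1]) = [ - 10,- 7, - 6, - 1,0,0.4,1,3]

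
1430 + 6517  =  7947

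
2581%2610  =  2581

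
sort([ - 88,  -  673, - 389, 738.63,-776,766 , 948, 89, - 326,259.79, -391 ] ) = [ - 776, - 673, - 391,  -  389 , - 326,  -  88, 89, 259.79, 738.63,766, 948 ] 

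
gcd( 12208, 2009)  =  7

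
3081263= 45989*67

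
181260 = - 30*( - 6042)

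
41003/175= 234  +  53/175  =  234.30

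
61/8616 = 61/8616  =  0.01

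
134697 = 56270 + 78427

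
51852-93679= - 41827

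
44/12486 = 22/6243 = 0.00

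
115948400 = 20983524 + 94964876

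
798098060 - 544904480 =253193580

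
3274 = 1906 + 1368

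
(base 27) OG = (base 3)220121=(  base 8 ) 1230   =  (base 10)664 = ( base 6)3024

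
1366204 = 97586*14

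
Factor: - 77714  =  -2^1*7^2*13^1*61^1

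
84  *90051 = 7564284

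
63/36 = 1+3/4 = 1.75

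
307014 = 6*51169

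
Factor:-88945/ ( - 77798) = 2^( - 1 ) * 5^1 * 7^( - 1 )*5557^(  -  1 ) * 17789^1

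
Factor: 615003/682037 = 3^1*29^1*7069^1*682037^( - 1 )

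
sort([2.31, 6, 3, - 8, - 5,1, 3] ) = [  -  8, - 5, 1, 2.31, 3 , 3, 6]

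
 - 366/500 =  - 1 + 67/250 = - 0.73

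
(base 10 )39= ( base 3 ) 1110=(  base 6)103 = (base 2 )100111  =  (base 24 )1f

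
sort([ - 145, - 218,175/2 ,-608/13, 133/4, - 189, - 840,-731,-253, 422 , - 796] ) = [  -  840,-796, - 731, - 253, - 218,-189,- 145,-608/13, 133/4, 175/2 , 422 ] 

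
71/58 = 71/58 = 1.22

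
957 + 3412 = 4369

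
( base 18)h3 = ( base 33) 9C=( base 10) 309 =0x135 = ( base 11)261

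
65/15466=65/15466 = 0.00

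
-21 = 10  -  31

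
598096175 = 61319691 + 536776484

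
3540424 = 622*5692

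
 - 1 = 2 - 3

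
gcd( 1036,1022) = 14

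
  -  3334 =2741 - 6075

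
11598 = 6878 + 4720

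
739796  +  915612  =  1655408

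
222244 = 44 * 5051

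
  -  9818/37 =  - 266 + 24/37 = - 265.35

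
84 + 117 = 201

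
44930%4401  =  920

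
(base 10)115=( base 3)11021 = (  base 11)a5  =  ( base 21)5A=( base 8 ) 163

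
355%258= 97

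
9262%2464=1870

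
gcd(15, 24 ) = 3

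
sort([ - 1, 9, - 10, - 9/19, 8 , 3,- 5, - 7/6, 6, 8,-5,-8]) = [ - 10, - 8, - 5, - 5, - 7/6, - 1,  -  9/19,3,6, 8,8,9] 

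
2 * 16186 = 32372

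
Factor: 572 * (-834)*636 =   -  303402528 = -2^5  *3^2*11^1*13^1*53^1 * 139^1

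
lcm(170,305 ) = 10370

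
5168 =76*68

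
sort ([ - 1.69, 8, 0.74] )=[-1.69,  0.74, 8]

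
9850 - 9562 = 288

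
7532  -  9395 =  - 1863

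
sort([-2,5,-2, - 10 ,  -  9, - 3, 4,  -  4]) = [ - 10, - 9, - 4, - 3,-2, -2, 4,5]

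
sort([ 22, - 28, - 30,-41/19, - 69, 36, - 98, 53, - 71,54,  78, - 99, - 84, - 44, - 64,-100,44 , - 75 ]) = [ - 100, - 99, -98, - 84, - 75, - 71, - 69,-64, - 44 , - 30, - 28, - 41/19,22, 36,44,53,54,78 ]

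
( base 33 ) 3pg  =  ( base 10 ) 4108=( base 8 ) 10014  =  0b1000000001100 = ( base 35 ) 3CD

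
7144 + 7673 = 14817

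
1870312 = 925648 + 944664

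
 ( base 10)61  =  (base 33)1s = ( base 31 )1u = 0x3D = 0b111101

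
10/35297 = 10/35297 = 0.00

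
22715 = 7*3245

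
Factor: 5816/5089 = 2^3*7^ ( - 1) = 8/7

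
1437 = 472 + 965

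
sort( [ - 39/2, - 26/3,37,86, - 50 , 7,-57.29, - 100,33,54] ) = [ - 100, - 57.29, - 50, - 39/2, - 26/3, 7, 33, 37,54,86]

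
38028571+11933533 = 49962104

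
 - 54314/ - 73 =54314/73=744.03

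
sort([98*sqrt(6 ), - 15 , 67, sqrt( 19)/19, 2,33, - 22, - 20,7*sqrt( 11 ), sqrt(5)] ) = [  -  22,-20, - 15,sqrt( 19 ) /19,2, sqrt ( 5 ),7 * sqrt( 11 ), 33, 67, 98*sqrt(6)]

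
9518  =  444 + 9074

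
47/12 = 3 + 11/12 = 3.92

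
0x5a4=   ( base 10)1444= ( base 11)10A3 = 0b10110100100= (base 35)169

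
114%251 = 114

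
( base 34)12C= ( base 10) 1236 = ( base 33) 14f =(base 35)10b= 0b10011010100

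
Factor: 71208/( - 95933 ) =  - 2^3*3^2*97^( - 1 ) = - 72/97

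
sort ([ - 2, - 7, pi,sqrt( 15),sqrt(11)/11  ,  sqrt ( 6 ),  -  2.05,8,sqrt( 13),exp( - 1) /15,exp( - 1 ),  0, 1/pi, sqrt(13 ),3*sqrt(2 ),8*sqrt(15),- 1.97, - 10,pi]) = [ - 10, - 7,-2.05, - 2,-1.97, 0,exp (-1)/15,sqrt(11) /11,1/pi, exp( - 1 ) , sqrt (6 ) , pi,pi , sqrt( 13),sqrt(13),  sqrt( 15 ),3*sqrt(2 ), 8,  8*sqrt(15)] 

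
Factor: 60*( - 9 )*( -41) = 2^2*3^3*5^1*41^1 = 22140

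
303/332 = 303/332 = 0.91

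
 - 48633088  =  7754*( - 6272)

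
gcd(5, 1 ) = 1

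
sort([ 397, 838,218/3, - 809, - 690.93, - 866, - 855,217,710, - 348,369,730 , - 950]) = [ -950, - 866, - 855,-809, - 690.93, - 348,218/3, 217 , 369, 397,  710, 730, 838 ]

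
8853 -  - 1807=10660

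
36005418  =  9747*3694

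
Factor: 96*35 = 2^5*3^1*5^1*7^1 = 3360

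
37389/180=12463/60 = 207.72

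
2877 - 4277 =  - 1400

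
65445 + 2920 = 68365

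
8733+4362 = 13095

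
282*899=253518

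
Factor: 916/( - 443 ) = - 2^2 *229^1*443^( - 1 )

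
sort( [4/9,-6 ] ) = [  -  6 , 4/9 ]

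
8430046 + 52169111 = 60599157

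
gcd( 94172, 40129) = 1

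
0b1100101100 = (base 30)R2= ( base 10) 812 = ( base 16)32C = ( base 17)2dd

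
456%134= 54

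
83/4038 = 83/4038 = 0.02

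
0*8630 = 0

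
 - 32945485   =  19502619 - 52448104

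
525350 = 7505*70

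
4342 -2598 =1744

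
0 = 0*1118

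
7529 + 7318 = 14847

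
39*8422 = 328458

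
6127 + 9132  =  15259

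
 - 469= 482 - 951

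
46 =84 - 38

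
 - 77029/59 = -77029/59 = - 1305.58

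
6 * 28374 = 170244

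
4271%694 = 107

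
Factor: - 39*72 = - 2808   =  - 2^3*3^3*13^1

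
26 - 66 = - 40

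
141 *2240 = 315840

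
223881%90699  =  42483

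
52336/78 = 26168/39=   670.97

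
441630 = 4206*105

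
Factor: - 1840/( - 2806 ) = 40/61 = 2^3*5^1*61^(-1 )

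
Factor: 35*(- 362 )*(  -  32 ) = 2^6*5^1*7^1*181^1 = 405440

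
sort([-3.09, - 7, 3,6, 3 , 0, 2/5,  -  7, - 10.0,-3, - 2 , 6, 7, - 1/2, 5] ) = [ - 10.0, - 7, -7, - 3.09, - 3,-2, - 1/2 , 0, 2/5, 3,  3, 5,6, 6, 7] 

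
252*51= 12852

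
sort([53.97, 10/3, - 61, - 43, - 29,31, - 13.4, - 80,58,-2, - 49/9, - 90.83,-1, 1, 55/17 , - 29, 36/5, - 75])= [-90.83,-80, - 75, - 61,-43, - 29, -29, - 13.4, - 49/9,-2, - 1,1,55/17,  10/3 , 36/5,  31, 53.97, 58 ]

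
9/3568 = 9/3568 = 0.00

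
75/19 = 3+18/19 = 3.95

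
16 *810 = 12960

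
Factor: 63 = 3^2 * 7^1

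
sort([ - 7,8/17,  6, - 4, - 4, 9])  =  [ - 7, - 4, - 4, 8/17,6,9]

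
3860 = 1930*2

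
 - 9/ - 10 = 9/10 = 0.90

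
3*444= 1332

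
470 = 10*47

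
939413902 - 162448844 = 776965058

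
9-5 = 4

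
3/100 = 3/100 = 0.03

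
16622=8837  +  7785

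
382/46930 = 191/23465=0.01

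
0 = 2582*0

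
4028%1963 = 102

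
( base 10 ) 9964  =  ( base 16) 26ec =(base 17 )2082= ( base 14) 38ba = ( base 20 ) 14I4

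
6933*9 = 62397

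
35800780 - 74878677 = - 39077897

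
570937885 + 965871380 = 1536809265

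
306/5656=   153/2828 = 0.05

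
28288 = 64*442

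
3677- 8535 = -4858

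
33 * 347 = 11451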